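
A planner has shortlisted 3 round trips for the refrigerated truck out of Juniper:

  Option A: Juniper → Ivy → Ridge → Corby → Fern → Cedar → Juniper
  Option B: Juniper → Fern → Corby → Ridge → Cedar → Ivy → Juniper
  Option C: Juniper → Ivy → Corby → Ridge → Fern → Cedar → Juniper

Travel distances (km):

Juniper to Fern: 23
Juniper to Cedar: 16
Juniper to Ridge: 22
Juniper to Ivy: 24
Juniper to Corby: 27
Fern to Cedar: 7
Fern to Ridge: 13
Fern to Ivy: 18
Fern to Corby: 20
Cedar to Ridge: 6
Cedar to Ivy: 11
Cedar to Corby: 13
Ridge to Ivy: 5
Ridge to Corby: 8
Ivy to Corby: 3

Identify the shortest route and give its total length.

Shortest is Option C, total 71 km.

Option A: 24 + 5 + 8 + 20 + 7 + 16 = 80
Option B: 23 + 20 + 8 + 6 + 11 + 24 = 92
Option C: 24 + 3 + 8 + 13 + 7 + 16 = 71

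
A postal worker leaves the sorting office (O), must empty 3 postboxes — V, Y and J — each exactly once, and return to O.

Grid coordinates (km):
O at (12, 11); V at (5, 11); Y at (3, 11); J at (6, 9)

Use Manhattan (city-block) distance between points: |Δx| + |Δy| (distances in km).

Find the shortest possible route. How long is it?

There are 3 distinct closed tours to check (reversals are equivalent).
O → V → Y → J → O: 7+2+5+8 = 22
O → V → J → Y → O: 7+3+5+9 = 24
O → Y → V → J → O: 9+2+3+8 = 22
The minimum is 22.
One optimal route: O → V → Y → J → O (or its reverse).

22 km — the shortest possible round trip.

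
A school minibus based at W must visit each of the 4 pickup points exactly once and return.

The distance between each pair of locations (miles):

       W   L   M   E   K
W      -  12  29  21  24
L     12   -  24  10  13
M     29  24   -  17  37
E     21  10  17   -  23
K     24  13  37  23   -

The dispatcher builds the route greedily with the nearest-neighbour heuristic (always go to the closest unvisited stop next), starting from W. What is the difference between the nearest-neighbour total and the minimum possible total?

Excess over optimum: 7 miles.

From W: L=12, E=21, K=24, M=29 → choose L (12).
From L: E=10, K=13, M=24 → choose E (10).
From E: M=17, K=23 → choose M (17).
From M: K=37 → choose K (37).
NN route W → L → E → M → K → W costs 100.
Optimal: W → M → E → L → K → W costs 93 (by enumerating all 12 distinct tours).
Excess = 100 − 93 = 7.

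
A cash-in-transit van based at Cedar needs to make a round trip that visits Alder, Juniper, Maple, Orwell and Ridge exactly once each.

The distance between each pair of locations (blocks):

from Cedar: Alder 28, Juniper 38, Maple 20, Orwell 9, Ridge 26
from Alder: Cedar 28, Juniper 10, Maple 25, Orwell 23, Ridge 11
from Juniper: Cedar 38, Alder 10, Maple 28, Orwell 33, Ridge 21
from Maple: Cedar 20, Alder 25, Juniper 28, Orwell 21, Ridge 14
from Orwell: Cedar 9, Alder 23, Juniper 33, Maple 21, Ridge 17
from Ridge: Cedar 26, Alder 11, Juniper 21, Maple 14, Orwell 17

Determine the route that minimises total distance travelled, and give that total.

With 5 stops there are 5!/2 = 60 distinct round trips (a route and its reverse cost the same).
Cedar - Alder - Juniper - Maple - Orwell - Ridge - Cedar: 28+10+28+21+17+26 = 130
Cedar - Alder - Juniper - Maple - Ridge - Orwell - Cedar: 28+10+28+14+17+9 = 106
Cedar - Alder - Juniper - Orwell - Maple - Ridge - Cedar: 28+10+33+21+14+26 = 132
Cedar - Alder - Juniper - Orwell - Ridge - Maple - Cedar: 28+10+33+17+14+20 = 122
Cedar - Alder - Juniper - Ridge - Maple - Orwell - Cedar: 28+10+21+14+21+9 = 103
Cedar - Alder - Juniper - Ridge - Orwell - Maple - Cedar: 28+10+21+17+21+20 = 117
Cedar - Alder - Maple - Juniper - Orwell - Ridge - Cedar: 28+25+28+33+17+26 = 157
Cedar - Alder - Maple - Juniper - Ridge - Orwell - Cedar: 28+25+28+21+17+9 = 128
Cedar - Alder - Maple - Orwell - Juniper - Ridge - Cedar: 28+25+21+33+21+26 = 154
Cedar - Alder - Maple - Orwell - Ridge - Juniper - Cedar: 28+25+21+17+21+38 = 150
Cedar - Alder - Maple - Ridge - Juniper - Orwell - Cedar: 28+25+14+21+33+9 = 130
Cedar - Alder - Maple - Ridge - Orwell - Juniper - Cedar: 28+25+14+17+33+38 = 155
Cedar - Alder - Orwell - Juniper - Maple - Ridge - Cedar: 28+23+33+28+14+26 = 152
Cedar - Alder - Orwell - Juniper - Ridge - Maple - Cedar: 28+23+33+21+14+20 = 139
… (46 more)
Cedar - Maple - Juniper - Alder - Ridge - Orwell - Cedar: 20+28+10+11+17+9 = 95  ← best
The minimum is 95.
One optimal route: Cedar → Maple → Juniper → Alder → Ridge → Orwell → Cedar (or its reverse).

Shortest round trip = 95 blocks.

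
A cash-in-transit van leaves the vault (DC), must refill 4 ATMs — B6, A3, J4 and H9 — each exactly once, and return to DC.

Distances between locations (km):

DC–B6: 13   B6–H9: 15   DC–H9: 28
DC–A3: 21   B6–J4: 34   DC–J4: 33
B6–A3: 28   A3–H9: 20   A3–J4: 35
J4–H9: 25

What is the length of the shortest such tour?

There are 12 distinct closed tours to check (reversals are equivalent).
DC → B6 → A3 → J4 → H9 → DC: 13+28+35+25+28 = 129
DC → B6 → A3 → H9 → J4 → DC: 13+28+20+25+33 = 119
DC → B6 → J4 → A3 → H9 → DC: 13+34+35+20+28 = 130
DC → B6 → J4 → H9 → A3 → DC: 13+34+25+20+21 = 113
DC → B6 → H9 → A3 → J4 → DC: 13+15+20+35+33 = 116
DC → B6 → H9 → J4 → A3 → DC: 13+15+25+35+21 = 109
DC → A3 → B6 → J4 → H9 → DC: 21+28+34+25+28 = 136
DC → A3 → B6 → H9 → J4 → DC: 21+28+15+25+33 = 122
DC → A3 → J4 → B6 → H9 → DC: 21+35+34+15+28 = 133
DC → A3 → H9 → B6 → J4 → DC: 21+20+15+34+33 = 123
DC → J4 → B6 → A3 → H9 → DC: 33+34+28+20+28 = 143
DC → J4 → A3 → B6 → H9 → DC: 33+35+28+15+28 = 139
The minimum is 109.
One optimal route: DC → B6 → H9 → J4 → A3 → DC (or its reverse).

109 km — the shortest possible round trip.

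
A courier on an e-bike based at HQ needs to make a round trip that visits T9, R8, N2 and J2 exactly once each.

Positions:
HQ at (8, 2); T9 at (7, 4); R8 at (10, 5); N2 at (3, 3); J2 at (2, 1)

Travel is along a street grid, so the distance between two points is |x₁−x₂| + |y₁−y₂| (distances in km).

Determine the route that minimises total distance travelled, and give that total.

HQ→T9→R8→N2→J2→HQ: 3+4+9+3+7 = 26
HQ→T9→R8→J2→N2→HQ: 3+4+12+3+6 = 28
HQ→T9→N2→R8→J2→HQ: 3+5+9+12+7 = 36
HQ→T9→N2→J2→R8→HQ: 3+5+3+12+5 = 28
HQ→T9→J2→R8→N2→HQ: 3+8+12+9+6 = 38
HQ→T9→J2→N2→R8→HQ: 3+8+3+9+5 = 28
HQ→R8→T9→N2→J2→HQ: 5+4+5+3+7 = 24
HQ→R8→T9→J2→N2→HQ: 5+4+8+3+6 = 26
HQ→R8→N2→T9→J2→HQ: 5+9+5+8+7 = 34
HQ→R8→J2→T9→N2→HQ: 5+12+8+5+6 = 36
HQ→N2→T9→R8→J2→HQ: 6+5+4+12+7 = 34
HQ→N2→R8→T9→J2→HQ: 6+9+4+8+7 = 34
The minimum is 24.
One optimal route: HQ → R8 → T9 → N2 → J2 → HQ (or its reverse).

24 km — the shortest possible round trip.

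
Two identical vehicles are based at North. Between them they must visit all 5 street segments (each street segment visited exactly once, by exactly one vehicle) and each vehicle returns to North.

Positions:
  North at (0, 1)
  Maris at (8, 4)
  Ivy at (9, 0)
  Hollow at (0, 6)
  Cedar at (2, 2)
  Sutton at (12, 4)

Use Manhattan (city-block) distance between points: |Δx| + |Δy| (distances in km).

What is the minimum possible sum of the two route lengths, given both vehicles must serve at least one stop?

Check every non-empty split of the stops between the two vehicles; for each half take its own optimal tour:
  {Maris} + {Ivy, Hollow, Cedar, Sutton}: 22 + 38 = 60
  {Ivy} + {Maris, Hollow, Cedar, Sutton}: 20 + 34 = 54
  {Maris, Ivy} + {Hollow, Cedar, Sutton}: 26 + 34 = 60
  {Hollow} + {Maris, Ivy, Cedar, Sutton}: 10 + 32 = 42
  {Maris, Hollow} + {Ivy, Cedar, Sutton}: 26 + 32 = 58
  {Ivy, Hollow} + {Maris, Cedar, Sutton}: 30 + 30 = 60
  … (15 splits in total)
Best: vehicle 1 North → Hollow → North = 10; vehicle 2 North → Ivy → Sutton → Maris → Cedar → North = 32; combined 42.

Minimum combined distance: 42 km.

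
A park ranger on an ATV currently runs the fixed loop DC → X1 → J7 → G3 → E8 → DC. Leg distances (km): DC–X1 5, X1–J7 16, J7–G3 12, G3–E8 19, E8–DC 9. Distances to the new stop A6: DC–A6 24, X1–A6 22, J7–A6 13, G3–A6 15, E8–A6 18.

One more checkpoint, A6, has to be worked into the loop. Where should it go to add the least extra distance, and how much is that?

Minimum extra distance: 14 km, inserting A6 between G3 and E8.

Insertion cost between consecutive stops i–j is d(i,A6) + d(A6,j) − d(i,j):
  between DC and X1: 24 + 22 − 5 = 41
  between X1 and J7: 22 + 13 − 16 = 19
  between J7 and G3: 13 + 15 − 12 = 16
  between G3 and E8: 15 + 18 − 19 = 14
  between E8 and DC: 18 + 24 − 9 = 33
Cheapest insertion is between G3 and E8, adding 14.
New total = 61 + 14 = 75.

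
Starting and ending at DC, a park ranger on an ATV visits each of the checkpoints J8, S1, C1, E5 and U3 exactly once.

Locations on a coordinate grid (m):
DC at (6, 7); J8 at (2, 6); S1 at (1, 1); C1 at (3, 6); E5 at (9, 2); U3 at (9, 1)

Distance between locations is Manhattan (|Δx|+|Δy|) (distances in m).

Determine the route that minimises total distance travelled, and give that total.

There are 60 distinct closed tours to check (reversals are equivalent).
DC → J8 → S1 → C1 → E5 → U3 → DC: 5+6+7+10+1+9 = 38
DC → J8 → S1 → C1 → U3 → E5 → DC: 5+6+7+11+1+8 = 38
DC → J8 → S1 → E5 → C1 → U3 → DC: 5+6+9+10+11+9 = 50
DC → J8 → S1 → E5 → U3 → C1 → DC: 5+6+9+1+11+4 = 36
DC → J8 → S1 → U3 → C1 → E5 → DC: 5+6+8+11+10+8 = 48
DC → J8 → S1 → U3 → E5 → C1 → DC: 5+6+8+1+10+4 = 34
DC → J8 → C1 → S1 → E5 → U3 → DC: 5+1+7+9+1+9 = 32
DC → J8 → C1 → S1 → U3 → E5 → DC: 5+1+7+8+1+8 = 30
DC → J8 → C1 → E5 → S1 → U3 → DC: 5+1+10+9+8+9 = 42
DC → J8 → C1 → E5 → U3 → S1 → DC: 5+1+10+1+8+11 = 36
DC → J8 → C1 → U3 → S1 → E5 → DC: 5+1+11+8+9+8 = 42
DC → J8 → C1 → U3 → E5 → S1 → DC: 5+1+11+1+9+11 = 38
DC → J8 → E5 → S1 → C1 → U3 → DC: 5+11+9+7+11+9 = 52
DC → J8 → E5 → S1 → U3 → C1 → DC: 5+11+9+8+11+4 = 48
… (46 more)
DC → C1 → J8 → S1 → U3 → E5 → DC: 4+1+6+8+1+8 = 28  ← best
The minimum is 28.
One optimal route: DC → C1 → J8 → S1 → U3 → E5 → DC (or its reverse).

28 m — the shortest possible round trip.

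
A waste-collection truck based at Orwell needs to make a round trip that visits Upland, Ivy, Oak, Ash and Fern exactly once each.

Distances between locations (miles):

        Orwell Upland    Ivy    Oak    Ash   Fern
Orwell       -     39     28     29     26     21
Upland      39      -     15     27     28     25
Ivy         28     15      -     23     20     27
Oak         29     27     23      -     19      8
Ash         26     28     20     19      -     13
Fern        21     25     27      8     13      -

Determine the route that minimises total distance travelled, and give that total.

There are 60 distinct closed tours to check (reversals are equivalent).
Orwell-Upland-Ivy-Oak-Ash-Fern-Orwell: 39+15+23+19+13+21 = 130
Orwell-Upland-Ivy-Oak-Fern-Ash-Orwell: 39+15+23+8+13+26 = 124
Orwell-Upland-Ivy-Ash-Oak-Fern-Orwell: 39+15+20+19+8+21 = 122
Orwell-Upland-Ivy-Ash-Fern-Oak-Orwell: 39+15+20+13+8+29 = 124
Orwell-Upland-Ivy-Fern-Oak-Ash-Orwell: 39+15+27+8+19+26 = 134
Orwell-Upland-Ivy-Fern-Ash-Oak-Orwell: 39+15+27+13+19+29 = 142
Orwell-Upland-Oak-Ivy-Ash-Fern-Orwell: 39+27+23+20+13+21 = 143
Orwell-Upland-Oak-Ivy-Fern-Ash-Orwell: 39+27+23+27+13+26 = 155
Orwell-Upland-Oak-Ash-Ivy-Fern-Orwell: 39+27+19+20+27+21 = 153
Orwell-Upland-Oak-Ash-Fern-Ivy-Orwell: 39+27+19+13+27+28 = 153
Orwell-Upland-Oak-Fern-Ivy-Ash-Orwell: 39+27+8+27+20+26 = 147
Orwell-Upland-Oak-Fern-Ash-Ivy-Orwell: 39+27+8+13+20+28 = 135
Orwell-Upland-Ash-Ivy-Oak-Fern-Orwell: 39+28+20+23+8+21 = 139
Orwell-Upland-Ash-Ivy-Fern-Oak-Orwell: 39+28+20+27+8+29 = 151
… (46 more)
Orwell-Ivy-Upland-Oak-Fern-Ash-Orwell: 28+15+27+8+13+26 = 117  ← best
The minimum is 117.
One optimal route: Orwell → Ivy → Upland → Oak → Fern → Ash → Orwell (or its reverse).

Minimum total distance: 117 miles.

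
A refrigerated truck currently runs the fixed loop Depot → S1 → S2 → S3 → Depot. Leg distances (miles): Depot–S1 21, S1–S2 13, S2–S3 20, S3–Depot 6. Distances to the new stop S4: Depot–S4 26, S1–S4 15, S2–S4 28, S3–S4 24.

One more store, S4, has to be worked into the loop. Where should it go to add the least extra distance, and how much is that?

Adding 20 miles by placing S4 on the Depot–S1 leg.

Insertion cost between consecutive stops i–j is d(i,S4) + d(S4,j) − d(i,j):
  between Depot and S1: 26 + 15 − 21 = 20
  between S1 and S2: 15 + 28 − 13 = 30
  between S2 and S3: 28 + 24 − 20 = 32
  between S3 and Depot: 24 + 26 − 6 = 44
Cheapest insertion is between Depot and S1, adding 20.
New total = 60 + 20 = 80.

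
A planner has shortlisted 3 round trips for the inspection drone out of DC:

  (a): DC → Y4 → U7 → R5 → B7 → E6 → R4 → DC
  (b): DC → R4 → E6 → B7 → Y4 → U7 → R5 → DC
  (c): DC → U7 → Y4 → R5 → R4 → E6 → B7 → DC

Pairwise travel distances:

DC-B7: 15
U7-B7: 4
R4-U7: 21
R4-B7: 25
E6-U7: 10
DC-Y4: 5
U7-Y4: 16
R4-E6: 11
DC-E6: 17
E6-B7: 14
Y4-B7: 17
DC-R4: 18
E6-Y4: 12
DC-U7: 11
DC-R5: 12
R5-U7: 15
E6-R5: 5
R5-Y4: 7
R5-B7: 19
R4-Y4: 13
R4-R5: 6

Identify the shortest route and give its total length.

80 — (c) is the shortest.

(a): 5 + 16 + 15 + 19 + 14 + 11 + 18 = 98
(b): 18 + 11 + 14 + 17 + 16 + 15 + 12 = 103
(c): 11 + 16 + 7 + 6 + 11 + 14 + 15 = 80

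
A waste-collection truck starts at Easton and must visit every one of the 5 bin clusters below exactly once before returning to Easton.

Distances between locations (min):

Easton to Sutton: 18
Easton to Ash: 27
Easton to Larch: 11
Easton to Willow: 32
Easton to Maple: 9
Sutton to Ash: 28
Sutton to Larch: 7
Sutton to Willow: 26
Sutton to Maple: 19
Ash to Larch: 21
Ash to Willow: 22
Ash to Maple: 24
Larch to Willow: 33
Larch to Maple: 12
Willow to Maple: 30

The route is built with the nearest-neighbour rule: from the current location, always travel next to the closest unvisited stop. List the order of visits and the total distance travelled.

103 min along Easton → Maple → Larch → Sutton → Willow → Ash → Easton.

From Easton: distances to unvisited — Maple=9, Larch=11, Sutton=18, Ash=27, Willow=32. Nearest is Maple (9).
From Maple: distances to unvisited — Larch=12, Sutton=19, Ash=24, Willow=30. Nearest is Larch (12).
From Larch: distances to unvisited — Sutton=7, Ash=21, Willow=33. Nearest is Sutton (7).
From Sutton: distances to unvisited — Willow=26, Ash=28. Nearest is Willow (26).
From Willow: distances to unvisited — Ash=22. Nearest is Ash (22).
Return Ash→Easton: 27.
Total = 9 + 12 + 7 + 26 + 22 + 27 = 103.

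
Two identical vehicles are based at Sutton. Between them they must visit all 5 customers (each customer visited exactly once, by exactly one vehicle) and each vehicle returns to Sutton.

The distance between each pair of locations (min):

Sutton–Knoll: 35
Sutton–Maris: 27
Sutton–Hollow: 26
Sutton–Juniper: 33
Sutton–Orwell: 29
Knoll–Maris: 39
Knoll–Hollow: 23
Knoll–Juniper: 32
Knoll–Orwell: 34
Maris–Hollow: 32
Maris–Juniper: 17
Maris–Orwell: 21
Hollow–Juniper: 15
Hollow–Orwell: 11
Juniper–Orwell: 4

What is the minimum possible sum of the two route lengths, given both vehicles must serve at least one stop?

155 min — the smallest possible combined total.

Try each way of splitting the stops between the two vehicles (each non-empty) and, for each split, find the best tour for each vehicle:
  {Knoll} + {Maris, Hollow, Juniper, Orwell}: 70 + 85 = 155
  {Maris} + {Knoll, Hollow, Juniper, Orwell}: 54 + 106 = 160
  {Knoll, Maris} + {Hollow, Juniper, Orwell}: 101 + 74 = 175
  {Hollow} + {Knoll, Maris, Juniper, Orwell}: 52 + 117 = 169
  {Knoll, Hollow} + {Maris, Juniper, Orwell}: 84 + 77 = 161
  {Maris, Hollow} + {Knoll, Juniper, Orwell}: 85 + 100 = 185
  … (15 splits in total)
Best: vehicle 1 Sutton → Knoll → Sutton = 70; vehicle 2 Sutton → Maris → Juniper → Orwell → Hollow → Sutton = 85; combined 155.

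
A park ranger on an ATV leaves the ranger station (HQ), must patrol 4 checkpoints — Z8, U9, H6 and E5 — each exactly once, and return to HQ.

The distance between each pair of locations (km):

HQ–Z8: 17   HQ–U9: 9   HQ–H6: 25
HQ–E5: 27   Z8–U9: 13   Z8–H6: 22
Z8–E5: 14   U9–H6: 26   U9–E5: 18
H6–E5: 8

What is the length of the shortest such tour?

69 km — the shortest possible round trip.

With 4 stops there are 4!/2 = 12 distinct round trips (a route and its reverse cost the same).
HQ → Z8 → U9 → H6 → E5 → HQ: 17+13+26+8+27 = 91
HQ → Z8 → U9 → E5 → H6 → HQ: 17+13+18+8+25 = 81
HQ → Z8 → H6 → U9 → E5 → HQ: 17+22+26+18+27 = 110
HQ → Z8 → H6 → E5 → U9 → HQ: 17+22+8+18+9 = 74
HQ → Z8 → E5 → U9 → H6 → HQ: 17+14+18+26+25 = 100
HQ → Z8 → E5 → H6 → U9 → HQ: 17+14+8+26+9 = 74
HQ → U9 → Z8 → H6 → E5 → HQ: 9+13+22+8+27 = 79
HQ → U9 → Z8 → E5 → H6 → HQ: 9+13+14+8+25 = 69
HQ → U9 → H6 → Z8 → E5 → HQ: 9+26+22+14+27 = 98
HQ → U9 → E5 → Z8 → H6 → HQ: 9+18+14+22+25 = 88
HQ → H6 → Z8 → U9 → E5 → HQ: 25+22+13+18+27 = 105
HQ → H6 → U9 → Z8 → E5 → HQ: 25+26+13+14+27 = 105
The minimum is 69.
One optimal route: HQ → U9 → Z8 → E5 → H6 → HQ (or its reverse).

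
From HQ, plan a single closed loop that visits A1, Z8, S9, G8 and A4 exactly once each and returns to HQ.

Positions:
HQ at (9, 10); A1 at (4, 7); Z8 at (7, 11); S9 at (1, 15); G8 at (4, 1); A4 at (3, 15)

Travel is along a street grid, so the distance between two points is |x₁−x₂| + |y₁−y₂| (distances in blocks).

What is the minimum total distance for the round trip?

Shortest round trip = 44 blocks.

With 5 stops there are 5!/2 = 60 distinct round trips (a route and its reverse cost the same).
HQ → A1 → Z8 → S9 → G8 → A4 → HQ: 8+7+10+17+15+11 = 68
HQ → A1 → Z8 → S9 → A4 → G8 → HQ: 8+7+10+2+15+14 = 56
HQ → A1 → Z8 → G8 → S9 → A4 → HQ: 8+7+13+17+2+11 = 58
HQ → A1 → Z8 → G8 → A4 → S9 → HQ: 8+7+13+15+2+13 = 58
HQ → A1 → Z8 → A4 → S9 → G8 → HQ: 8+7+8+2+17+14 = 56
HQ → A1 → Z8 → A4 → G8 → S9 → HQ: 8+7+8+15+17+13 = 68
HQ → A1 → S9 → Z8 → G8 → A4 → HQ: 8+11+10+13+15+11 = 68
HQ → A1 → S9 → Z8 → A4 → G8 → HQ: 8+11+10+8+15+14 = 66
HQ → A1 → S9 → G8 → Z8 → A4 → HQ: 8+11+17+13+8+11 = 68
HQ → A1 → S9 → G8 → A4 → Z8 → HQ: 8+11+17+15+8+3 = 62
HQ → A1 → S9 → A4 → Z8 → G8 → HQ: 8+11+2+8+13+14 = 56
HQ → A1 → S9 → A4 → G8 → Z8 → HQ: 8+11+2+15+13+3 = 52
HQ → A1 → G8 → Z8 → S9 → A4 → HQ: 8+6+13+10+2+11 = 50
HQ → A1 → G8 → Z8 → A4 → S9 → HQ: 8+6+13+8+2+13 = 50
… (46 more)
HQ → A1 → G8 → S9 → A4 → Z8 → HQ: 8+6+17+2+8+3 = 44  ← best
The minimum is 44.
One optimal route: HQ → A1 → G8 → S9 → A4 → Z8 → HQ (or its reverse).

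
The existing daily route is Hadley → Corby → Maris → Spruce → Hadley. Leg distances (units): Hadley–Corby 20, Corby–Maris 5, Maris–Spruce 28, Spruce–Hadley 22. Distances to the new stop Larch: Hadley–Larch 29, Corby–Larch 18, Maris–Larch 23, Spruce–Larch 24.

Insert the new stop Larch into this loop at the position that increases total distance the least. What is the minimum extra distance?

+19 — insert Larch between Maris and Spruce.

Insertion cost between consecutive stops i–j is d(i,Larch) + d(Larch,j) − d(i,j):
  between Hadley and Corby: 29 + 18 − 20 = 27
  between Corby and Maris: 18 + 23 − 5 = 36
  between Maris and Spruce: 23 + 24 − 28 = 19
  between Spruce and Hadley: 24 + 29 − 22 = 31
Cheapest insertion is between Maris and Spruce, adding 19.
New total = 75 + 19 = 94.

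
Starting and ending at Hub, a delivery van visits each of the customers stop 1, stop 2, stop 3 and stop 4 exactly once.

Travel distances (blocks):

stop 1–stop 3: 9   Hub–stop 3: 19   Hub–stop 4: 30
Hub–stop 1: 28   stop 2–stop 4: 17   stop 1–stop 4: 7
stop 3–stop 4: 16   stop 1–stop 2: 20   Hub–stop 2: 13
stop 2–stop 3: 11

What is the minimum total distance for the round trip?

There are 12 distinct closed tours to check (reversals are equivalent).
Hub→stop 1→stop 2→stop 3→stop 4→Hub: 28+20+11+16+30 = 105
Hub→stop 1→stop 2→stop 4→stop 3→Hub: 28+20+17+16+19 = 100
Hub→stop 1→stop 3→stop 2→stop 4→Hub: 28+9+11+17+30 = 95
Hub→stop 1→stop 3→stop 4→stop 2→Hub: 28+9+16+17+13 = 83
Hub→stop 1→stop 4→stop 2→stop 3→Hub: 28+7+17+11+19 = 82
Hub→stop 1→stop 4→stop 3→stop 2→Hub: 28+7+16+11+13 = 75
Hub→stop 2→stop 1→stop 3→stop 4→Hub: 13+20+9+16+30 = 88
Hub→stop 2→stop 1→stop 4→stop 3→Hub: 13+20+7+16+19 = 75
Hub→stop 2→stop 3→stop 1→stop 4→Hub: 13+11+9+7+30 = 70
Hub→stop 2→stop 4→stop 1→stop 3→Hub: 13+17+7+9+19 = 65
Hub→stop 3→stop 1→stop 2→stop 4→Hub: 19+9+20+17+30 = 95
Hub→stop 3→stop 2→stop 1→stop 4→Hub: 19+11+20+7+30 = 87
The minimum is 65.
One optimal route: Hub → stop 2 → stop 4 → stop 1 → stop 3 → Hub (or its reverse).

65 blocks — the shortest possible round trip.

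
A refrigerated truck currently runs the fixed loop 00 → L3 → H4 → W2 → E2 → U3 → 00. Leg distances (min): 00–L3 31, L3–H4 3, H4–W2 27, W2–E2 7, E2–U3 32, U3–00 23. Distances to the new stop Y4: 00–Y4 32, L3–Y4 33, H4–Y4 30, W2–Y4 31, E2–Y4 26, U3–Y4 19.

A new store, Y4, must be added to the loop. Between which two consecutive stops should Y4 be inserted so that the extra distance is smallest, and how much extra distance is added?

Insertion cost between consecutive stops i–j is d(i,Y4) + d(Y4,j) − d(i,j):
  between 00 and L3: 32 + 33 − 31 = 34
  between L3 and H4: 33 + 30 − 3 = 60
  between H4 and W2: 30 + 31 − 27 = 34
  between W2 and E2: 31 + 26 − 7 = 50
  between E2 and U3: 26 + 19 − 32 = 13
  between U3 and 00: 19 + 32 − 23 = 28
Cheapest insertion is between E2 and U3, adding 13.
New total = 123 + 13 = 136.

Adding 13 min by placing Y4 on the E2–U3 leg.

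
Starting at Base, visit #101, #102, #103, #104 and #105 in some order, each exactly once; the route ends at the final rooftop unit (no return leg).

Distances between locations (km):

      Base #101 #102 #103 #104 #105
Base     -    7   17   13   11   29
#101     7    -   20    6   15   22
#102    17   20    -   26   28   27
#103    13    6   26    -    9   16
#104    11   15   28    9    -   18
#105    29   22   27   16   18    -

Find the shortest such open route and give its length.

Minimum one-way distance = 67 km.

There are 5! = 120 possible orderings.
Base→#101→#102→#103→#104→#105: 7+20+26+9+18 = 80
Base→#101→#102→#103→#105→#104: 7+20+26+16+18 = 87
Base→#101→#102→#104→#103→#105: 7+20+28+9+16 = 80
Base→#101→#102→#104→#105→#103: 7+20+28+18+16 = 89
Base→#101→#102→#105→#103→#104: 7+20+27+16+9 = 79
Base→#101→#102→#105→#104→#103: 7+20+27+18+9 = 81
Base→#101→#103→#102→#104→#105: 7+6+26+28+18 = 85
Base→#101→#103→#102→#105→#104: 7+6+26+27+18 = 84
Base→#101→#103→#104→#102→#105: 7+6+9+28+27 = 77
Base→#101→#103→#104→#105→#102: 7+6+9+18+27 = 67
Base→#101→#103→#105→#102→#104: 7+6+16+27+28 = 84
Base→#101→#103→#105→#104→#102: 7+6+16+18+28 = 75
Base→#101→#104→#102→#103→#105: 7+15+28+26+16 = 92
Base→#101→#104→#102→#105→#103: 7+15+28+27+16 = 93
… (106 more)
The minimum is 67.
One shortest path: Base → #101 → #103 → #104 → #105 → #102.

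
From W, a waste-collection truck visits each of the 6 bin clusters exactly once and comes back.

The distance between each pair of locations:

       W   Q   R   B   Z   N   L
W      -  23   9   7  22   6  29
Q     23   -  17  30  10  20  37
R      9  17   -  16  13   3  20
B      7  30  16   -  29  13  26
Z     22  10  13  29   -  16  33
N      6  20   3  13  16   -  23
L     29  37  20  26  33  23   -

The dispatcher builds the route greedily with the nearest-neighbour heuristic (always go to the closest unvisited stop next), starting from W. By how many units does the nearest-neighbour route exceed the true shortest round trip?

Excess over optimum: 15.

W: N=6, B=7, R=9, Z=22, Q=23, L=29 ⇒ N
N: R=3, B=13, Z=16, Q=20, L=23 ⇒ R
R: Z=13, B=16, Q=17, L=20 ⇒ Z
Z: Q=10, B=29, L=33 ⇒ Q
Q: B=30, L=37 ⇒ B
B: L=26 ⇒ L
NN route W → N → R → Z → Q → B → L → W costs 117.
Optimal: W → B → L → Q → Z → R → N → W costs 102 (by enumerating all 360 distinct tours).
Excess = 117 − 102 = 15.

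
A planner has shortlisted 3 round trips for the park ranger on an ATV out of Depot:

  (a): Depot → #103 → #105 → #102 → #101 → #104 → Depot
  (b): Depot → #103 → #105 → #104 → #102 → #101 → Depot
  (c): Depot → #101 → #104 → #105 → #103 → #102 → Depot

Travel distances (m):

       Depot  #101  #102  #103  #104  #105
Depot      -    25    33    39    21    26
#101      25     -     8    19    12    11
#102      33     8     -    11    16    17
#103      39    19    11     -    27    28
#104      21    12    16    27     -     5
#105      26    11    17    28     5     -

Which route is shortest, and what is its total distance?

(a): 39 + 28 + 17 + 8 + 12 + 21 = 125
(b): 39 + 28 + 5 + 16 + 8 + 25 = 121
(c): 25 + 12 + 5 + 28 + 11 + 33 = 114

114 m — (c) is the shortest.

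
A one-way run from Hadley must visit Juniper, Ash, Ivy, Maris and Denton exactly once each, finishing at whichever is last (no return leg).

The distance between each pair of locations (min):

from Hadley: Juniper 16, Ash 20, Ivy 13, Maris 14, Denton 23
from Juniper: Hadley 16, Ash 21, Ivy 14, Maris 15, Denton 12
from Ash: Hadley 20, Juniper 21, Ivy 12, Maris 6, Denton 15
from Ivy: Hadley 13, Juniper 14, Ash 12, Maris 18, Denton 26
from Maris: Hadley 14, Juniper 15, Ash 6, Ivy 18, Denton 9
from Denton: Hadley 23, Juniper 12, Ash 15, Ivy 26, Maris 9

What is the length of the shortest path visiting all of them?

There are 5! = 120 possible orderings.
Hadley - Juniper - Ash - Ivy - Maris - Denton: 16+21+12+18+9 = 76
Hadley - Juniper - Ash - Ivy - Denton - Maris: 16+21+12+26+9 = 84
Hadley - Juniper - Ash - Maris - Ivy - Denton: 16+21+6+18+26 = 87
Hadley - Juniper - Ash - Maris - Denton - Ivy: 16+21+6+9+26 = 78
Hadley - Juniper - Ash - Denton - Ivy - Maris: 16+21+15+26+18 = 96
Hadley - Juniper - Ash - Denton - Maris - Ivy: 16+21+15+9+18 = 79
Hadley - Juniper - Ivy - Ash - Maris - Denton: 16+14+12+6+9 = 57
Hadley - Juniper - Ivy - Ash - Denton - Maris: 16+14+12+15+9 = 66
Hadley - Juniper - Ivy - Maris - Ash - Denton: 16+14+18+6+15 = 69
Hadley - Juniper - Ivy - Maris - Denton - Ash: 16+14+18+9+15 = 72
Hadley - Juniper - Ivy - Denton - Ash - Maris: 16+14+26+15+6 = 77
Hadley - Juniper - Ivy - Denton - Maris - Ash: 16+14+26+9+6 = 71
Hadley - Juniper - Maris - Ash - Ivy - Denton: 16+15+6+12+26 = 75
Hadley - Juniper - Maris - Ash - Denton - Ivy: 16+15+6+15+26 = 78
… (106 more)
Hadley - Ivy - Ash - Maris - Denton - Juniper: 13+12+6+9+12 = 52  ← best
The minimum is 52.
One shortest path: Hadley → Ivy → Ash → Maris → Denton → Juniper.

Minimum one-way distance = 52 min.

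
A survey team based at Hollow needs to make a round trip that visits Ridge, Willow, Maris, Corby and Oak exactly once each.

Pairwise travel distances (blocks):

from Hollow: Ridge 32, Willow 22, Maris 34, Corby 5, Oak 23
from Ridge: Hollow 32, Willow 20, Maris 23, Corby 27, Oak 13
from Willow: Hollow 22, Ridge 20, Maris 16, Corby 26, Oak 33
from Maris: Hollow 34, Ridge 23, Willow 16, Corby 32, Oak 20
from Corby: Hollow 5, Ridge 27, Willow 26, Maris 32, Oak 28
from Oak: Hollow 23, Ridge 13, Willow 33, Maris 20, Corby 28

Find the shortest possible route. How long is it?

There are 60 distinct closed tours to check (reversals are equivalent).
Hollow-Ridge-Willow-Maris-Corby-Oak-Hollow: 32+20+16+32+28+23 = 151
Hollow-Ridge-Willow-Maris-Oak-Corby-Hollow: 32+20+16+20+28+5 = 121
Hollow-Ridge-Willow-Corby-Maris-Oak-Hollow: 32+20+26+32+20+23 = 153
Hollow-Ridge-Willow-Corby-Oak-Maris-Hollow: 32+20+26+28+20+34 = 160
Hollow-Ridge-Willow-Oak-Maris-Corby-Hollow: 32+20+33+20+32+5 = 142
Hollow-Ridge-Willow-Oak-Corby-Maris-Hollow: 32+20+33+28+32+34 = 179
Hollow-Ridge-Maris-Willow-Corby-Oak-Hollow: 32+23+16+26+28+23 = 148
Hollow-Ridge-Maris-Willow-Oak-Corby-Hollow: 32+23+16+33+28+5 = 137
Hollow-Ridge-Maris-Corby-Willow-Oak-Hollow: 32+23+32+26+33+23 = 169
Hollow-Ridge-Maris-Corby-Oak-Willow-Hollow: 32+23+32+28+33+22 = 170
Hollow-Ridge-Maris-Oak-Willow-Corby-Hollow: 32+23+20+33+26+5 = 139
Hollow-Ridge-Maris-Oak-Corby-Willow-Hollow: 32+23+20+28+26+22 = 151
Hollow-Ridge-Corby-Willow-Maris-Oak-Hollow: 32+27+26+16+20+23 = 144
Hollow-Ridge-Corby-Willow-Oak-Maris-Hollow: 32+27+26+33+20+34 = 172
… (46 more)
Hollow-Willow-Maris-Oak-Ridge-Corby-Hollow: 22+16+20+13+27+5 = 103  ← best
The minimum is 103.
One optimal route: Hollow → Willow → Maris → Oak → Ridge → Corby → Hollow (or its reverse).

Minimum total distance: 103 blocks.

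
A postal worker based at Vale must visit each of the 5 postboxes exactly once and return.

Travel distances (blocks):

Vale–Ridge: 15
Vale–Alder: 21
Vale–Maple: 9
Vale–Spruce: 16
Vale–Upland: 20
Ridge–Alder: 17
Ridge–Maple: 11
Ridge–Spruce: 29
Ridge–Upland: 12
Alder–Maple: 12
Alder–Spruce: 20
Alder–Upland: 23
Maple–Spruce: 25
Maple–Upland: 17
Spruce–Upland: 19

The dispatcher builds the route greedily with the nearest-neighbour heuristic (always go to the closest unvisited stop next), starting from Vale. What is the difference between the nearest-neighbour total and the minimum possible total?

Excess over optimum: 7 blocks.

From Vale: Maple=9, Ridge=15, Spruce=16, Upland=20, Alder=21 → choose Maple (9).
From Maple: Ridge=11, Alder=12, Upland=17, Spruce=25 → choose Ridge (11).
From Ridge: Upland=12, Alder=17, Spruce=29 → choose Upland (12).
From Upland: Spruce=19, Alder=23 → choose Spruce (19).
From Spruce: Alder=20 → choose Alder (20).
NN route Vale → Maple → Ridge → Upland → Spruce → Alder → Vale costs 92.
Optimal: Vale → Maple → Alder → Ridge → Upland → Spruce → Vale costs 85 (by enumerating all 60 distinct tours).
Excess = 92 − 85 = 7.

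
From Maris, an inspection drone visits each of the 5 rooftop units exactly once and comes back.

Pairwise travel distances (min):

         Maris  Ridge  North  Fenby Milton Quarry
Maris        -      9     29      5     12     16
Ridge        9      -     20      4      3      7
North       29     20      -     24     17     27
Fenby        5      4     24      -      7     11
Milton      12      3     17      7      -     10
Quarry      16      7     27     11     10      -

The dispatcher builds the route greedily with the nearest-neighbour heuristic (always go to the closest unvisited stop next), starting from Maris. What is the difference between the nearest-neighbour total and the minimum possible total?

From Maris: Fenby=5, Ridge=9, Milton=12, Quarry=16, North=29 → choose Fenby (5).
From Fenby: Ridge=4, Milton=7, Quarry=11, North=24 → choose Ridge (4).
From Ridge: Milton=3, Quarry=7, North=20 → choose Milton (3).
From Milton: Quarry=10, North=17 → choose Quarry (10).
From Quarry: North=27 → choose North (27).
NN route Maris → Fenby → Ridge → Milton → Quarry → North → Maris costs 78.
Optimal: Maris → Ridge → North → Milton → Quarry → Fenby → Maris costs 72 (by enumerating all 60 distinct tours).
Excess = 78 − 72 = 6.

Excess over optimum: 6 min.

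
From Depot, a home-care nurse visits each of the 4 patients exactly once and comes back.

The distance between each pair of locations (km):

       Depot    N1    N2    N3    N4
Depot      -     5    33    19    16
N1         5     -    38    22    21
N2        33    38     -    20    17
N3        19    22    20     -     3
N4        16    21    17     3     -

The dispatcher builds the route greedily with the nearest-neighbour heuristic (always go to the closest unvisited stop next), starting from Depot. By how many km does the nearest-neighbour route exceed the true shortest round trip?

From Depot: N1=5, N4=16, N3=19, N2=33 → choose N1 (5).
From N1: N4=21, N3=22, N2=38 → choose N4 (21).
From N4: N3=3, N2=17 → choose N3 (3).
From N3: N2=20 → choose N2 (20).
NN route Depot → N1 → N4 → N3 → N2 → Depot costs 82.
Optimal: Depot → N1 → N3 → N2 → N4 → Depot costs 80 (by enumerating all 12 distinct tours).
Excess = 82 − 80 = 2.

The nearest-neighbour route is 2 km longer than optimal.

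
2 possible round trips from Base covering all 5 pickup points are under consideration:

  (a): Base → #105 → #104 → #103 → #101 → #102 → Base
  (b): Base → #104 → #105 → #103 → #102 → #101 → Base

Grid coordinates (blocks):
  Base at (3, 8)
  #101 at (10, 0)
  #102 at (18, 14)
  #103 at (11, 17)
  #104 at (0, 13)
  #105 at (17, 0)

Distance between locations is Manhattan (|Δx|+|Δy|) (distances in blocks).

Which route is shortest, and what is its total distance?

Shortest is (b), total 108 blocks.

(a): 22 + 30 + 15 + 18 + 22 + 21 = 128
(b): 8 + 30 + 23 + 10 + 22 + 15 = 108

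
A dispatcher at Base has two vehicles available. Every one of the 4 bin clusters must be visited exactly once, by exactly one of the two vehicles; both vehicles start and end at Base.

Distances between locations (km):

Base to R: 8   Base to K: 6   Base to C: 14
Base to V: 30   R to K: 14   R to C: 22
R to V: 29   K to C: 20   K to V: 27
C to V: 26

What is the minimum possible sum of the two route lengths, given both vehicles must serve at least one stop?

Minimum combined distance: 89 km.

Check every non-empty split of the stops between the two vehicles; for each half take its own optimal tour:
  {R} + {K, C, V}: 16 + 73 = 89
  {K} + {R, C, V}: 12 + 77 = 89
  {R, K} + {C, V}: 28 + 70 = 98
  {C} + {R, K, V}: 28 + 70 = 98
  {R, C} + {K, V}: 44 + 63 = 107
  {K, C} + {R, V}: 40 + 67 = 107
  … (7 splits in total)
Best: vehicle 1 Base → R → Base = 16; vehicle 2 Base → K → V → C → Base = 73; combined 89.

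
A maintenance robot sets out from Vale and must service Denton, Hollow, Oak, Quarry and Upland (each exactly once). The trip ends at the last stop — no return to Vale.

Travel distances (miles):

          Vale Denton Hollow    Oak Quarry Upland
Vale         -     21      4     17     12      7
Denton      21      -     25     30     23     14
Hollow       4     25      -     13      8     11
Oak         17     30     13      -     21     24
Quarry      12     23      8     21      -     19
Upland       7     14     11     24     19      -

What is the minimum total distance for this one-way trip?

There are 5! = 120 possible orderings.
Vale→Denton→Hollow→Oak→Quarry→Upland: 21+25+13+21+19 = 99
Vale→Denton→Hollow→Oak→Upland→Quarry: 21+25+13+24+19 = 102
Vale→Denton→Hollow→Quarry→Oak→Upland: 21+25+8+21+24 = 99
Vale→Denton→Hollow→Quarry→Upland→Oak: 21+25+8+19+24 = 97
Vale→Denton→Hollow→Upland→Oak→Quarry: 21+25+11+24+21 = 102
Vale→Denton→Hollow→Upland→Quarry→Oak: 21+25+11+19+21 = 97
Vale→Denton→Oak→Hollow→Quarry→Upland: 21+30+13+8+19 = 91
Vale→Denton→Oak→Hollow→Upland→Quarry: 21+30+13+11+19 = 94
Vale→Denton→Oak→Quarry→Hollow→Upland: 21+30+21+8+11 = 91
Vale→Denton→Oak→Quarry→Upland→Hollow: 21+30+21+19+11 = 102
Vale→Denton→Oak→Upland→Hollow→Quarry: 21+30+24+11+8 = 94
Vale→Denton→Oak→Upland→Quarry→Hollow: 21+30+24+19+8 = 102
Vale→Denton→Quarry→Hollow→Oak→Upland: 21+23+8+13+24 = 89
Vale→Denton→Quarry→Hollow→Upland→Oak: 21+23+8+11+24 = 87
… (106 more)
Vale→Upland→Denton→Quarry→Hollow→Oak: 7+14+23+8+13 = 65  ← best
The minimum is 65.
One shortest path: Vale → Upland → Denton → Quarry → Hollow → Oak.

65 miles — the minimum one-way total.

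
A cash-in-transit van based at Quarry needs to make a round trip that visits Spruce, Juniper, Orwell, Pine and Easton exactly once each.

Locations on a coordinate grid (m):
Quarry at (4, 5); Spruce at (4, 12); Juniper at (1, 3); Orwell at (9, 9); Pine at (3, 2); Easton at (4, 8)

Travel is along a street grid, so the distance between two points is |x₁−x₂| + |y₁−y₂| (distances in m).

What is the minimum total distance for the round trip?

With 5 stops there are 5!/2 = 60 distinct round trips (a route and its reverse cost the same).
Quarry→Spruce→Juniper→Orwell→Pine→Easton→Quarry: 7+12+14+13+7+3 = 56
Quarry→Spruce→Juniper→Orwell→Easton→Pine→Quarry: 7+12+14+6+7+4 = 50
Quarry→Spruce→Juniper→Pine→Orwell→Easton→Quarry: 7+12+3+13+6+3 = 44
Quarry→Spruce→Juniper→Pine→Easton→Orwell→Quarry: 7+12+3+7+6+9 = 44
Quarry→Spruce→Juniper→Easton→Orwell→Pine→Quarry: 7+12+8+6+13+4 = 50
Quarry→Spruce→Juniper→Easton→Pine→Orwell→Quarry: 7+12+8+7+13+9 = 56
Quarry→Spruce→Orwell→Juniper→Pine→Easton→Quarry: 7+8+14+3+7+3 = 42
Quarry→Spruce→Orwell→Juniper→Easton→Pine→Quarry: 7+8+14+8+7+4 = 48
Quarry→Spruce→Orwell→Pine→Juniper→Easton→Quarry: 7+8+13+3+8+3 = 42
Quarry→Spruce→Orwell→Pine→Easton→Juniper→Quarry: 7+8+13+7+8+5 = 48
Quarry→Spruce→Orwell→Easton→Juniper→Pine→Quarry: 7+8+6+8+3+4 = 36
Quarry→Spruce→Orwell→Easton→Pine→Juniper→Quarry: 7+8+6+7+3+5 = 36
Quarry→Spruce→Pine→Juniper→Orwell→Easton→Quarry: 7+11+3+14+6+3 = 44
Quarry→Spruce→Pine→Juniper→Easton→Orwell→Quarry: 7+11+3+8+6+9 = 44
… (46 more)
The minimum is 36.
One optimal route: Quarry → Spruce → Orwell → Easton → Juniper → Pine → Quarry (or its reverse).

Minimum total distance: 36 m.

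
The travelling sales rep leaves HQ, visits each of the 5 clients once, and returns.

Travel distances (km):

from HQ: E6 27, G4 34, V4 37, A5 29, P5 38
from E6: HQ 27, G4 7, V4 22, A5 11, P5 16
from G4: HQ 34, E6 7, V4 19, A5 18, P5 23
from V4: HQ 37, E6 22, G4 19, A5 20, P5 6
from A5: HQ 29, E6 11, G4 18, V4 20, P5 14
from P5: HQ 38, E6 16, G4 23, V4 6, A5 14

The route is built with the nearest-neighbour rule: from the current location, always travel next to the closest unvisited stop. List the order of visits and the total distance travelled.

At HQ the remaining stops are E6 27, A5 29, G4 34, V4 37, P5 38; go to E6.
At E6 the remaining stops are G4 7, A5 11, P5 16, V4 22; go to G4.
At G4 the remaining stops are A5 18, V4 19, P5 23; go to A5.
At A5 the remaining stops are P5 14, V4 20; go to P5.
At P5 the remaining stops are V4 6; go to V4.
Return V4→HQ: 37.
Total = 27 + 7 + 18 + 14 + 6 + 37 = 109.

Nearest-neighbour total = 109 km; route HQ → E6 → G4 → A5 → P5 → V4 → HQ.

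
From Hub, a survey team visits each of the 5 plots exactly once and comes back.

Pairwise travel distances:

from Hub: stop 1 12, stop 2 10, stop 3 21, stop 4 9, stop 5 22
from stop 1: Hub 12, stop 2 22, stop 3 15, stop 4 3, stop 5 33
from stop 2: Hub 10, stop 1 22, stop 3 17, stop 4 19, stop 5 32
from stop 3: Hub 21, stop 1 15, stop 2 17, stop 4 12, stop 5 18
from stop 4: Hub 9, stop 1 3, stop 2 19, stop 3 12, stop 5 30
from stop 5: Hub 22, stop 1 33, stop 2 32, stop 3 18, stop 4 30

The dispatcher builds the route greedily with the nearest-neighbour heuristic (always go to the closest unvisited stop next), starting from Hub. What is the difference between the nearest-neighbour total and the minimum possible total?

From Hub: stop 4=9, stop 2=10, stop 1=12, stop 3=21, stop 5=22 → choose stop 4 (9).
From stop 4: stop 1=3, stop 3=12, stop 2=19, stop 5=30 → choose stop 1 (3).
From stop 1: stop 3=15, stop 2=22, stop 5=33 → choose stop 3 (15).
From stop 3: stop 2=17, stop 5=18 → choose stop 2 (17).
From stop 2: stop 5=32 → choose stop 5 (32).
NN route Hub → stop 4 → stop 1 → stop 3 → stop 2 → stop 5 → Hub costs 98.
Optimal: Hub → stop 1 → stop 4 → stop 3 → stop 5 → stop 2 → Hub costs 87 (by enumerating all 60 distinct tours).
Excess = 98 − 87 = 11.

11 longer than the optimal tour.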